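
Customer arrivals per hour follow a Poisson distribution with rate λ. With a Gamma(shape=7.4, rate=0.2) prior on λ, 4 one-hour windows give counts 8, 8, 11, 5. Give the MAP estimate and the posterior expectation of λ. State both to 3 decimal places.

Σ counts = 32. Posterior: Gamma(shape = 7.4+32 = 39.4, rate = 0.2+4 = 4.2).
Mode = (α−1)/β = 38.4/4.2 = 9.143.
Mean = α/β = 39.4/4.2 = 9.381.

MAP = 9.143; posterior mean = 9.381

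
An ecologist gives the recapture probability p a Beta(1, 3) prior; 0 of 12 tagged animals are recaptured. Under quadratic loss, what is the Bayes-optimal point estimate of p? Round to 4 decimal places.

Posterior: Beta(1+0, 3+12) = Beta(1, 15).
Since α = 1 ≤ 1 and β > 1, the Beta density is monotone decreasing on [0,1]; the mode is at 0.
Mean = 1/(1+15) = 0.0625.
Quadratic loss ⇒ the optimal estimator is the posterior mean.

0.0625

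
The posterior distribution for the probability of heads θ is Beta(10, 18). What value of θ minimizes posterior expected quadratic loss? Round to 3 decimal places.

Mode = (10−1)/(10+18−2) = 9/26 = 0.346.
Mean = 10/(10+18) = 10/28 = 0.357.
Quadratic loss ⇒ the optimal estimator is the posterior mean.

0.357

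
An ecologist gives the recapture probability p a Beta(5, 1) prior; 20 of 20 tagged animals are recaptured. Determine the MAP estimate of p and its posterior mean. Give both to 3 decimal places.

MAP estimate = 1.000, posterior mean = 0.962

Posterior: Beta(5+20, 1+0) = Beta(25, 1).
Since β = 1 ≤ 1 and α > 1, the Beta density is monotone increasing on [0,1]; the mode is at 1.
Mean = 25/(25+1) = 0.962.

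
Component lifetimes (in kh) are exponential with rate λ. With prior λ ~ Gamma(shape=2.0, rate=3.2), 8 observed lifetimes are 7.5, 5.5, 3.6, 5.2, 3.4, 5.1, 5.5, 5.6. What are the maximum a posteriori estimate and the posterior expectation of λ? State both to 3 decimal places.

Σ times = 41.4. Posterior: Gamma(shape = 2.0+8 = 10.0, rate = 3.2+41.4 = 44.6).
Mode = (α−1)/β = 9.0/44.6 = 0.202.
Mean = α/β = 10.0/44.6 = 0.224.
The posterior is right-skewed, so the mean exceeds the mode.

λ_MAP = 0.202, E[λ|data] = 0.224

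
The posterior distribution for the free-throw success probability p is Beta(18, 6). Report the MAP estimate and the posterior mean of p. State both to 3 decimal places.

MAP = 0.773; posterior mean = 0.750

Mode = (18−1)/(18+6−2) = 17/22 = 0.773.
Mean = 18/(18+6) = 18/24 = 0.750.
The mean is pulled below the mode by the posterior's left skew.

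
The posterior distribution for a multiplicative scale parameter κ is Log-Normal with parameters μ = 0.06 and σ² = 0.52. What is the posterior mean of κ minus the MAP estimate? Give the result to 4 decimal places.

Mode = exp(μ − σ²) = exp(-0.46) = 0.6313.
Mean = exp(μ + σ²/2) = exp(0.320) = 1.3771.
Difference = 1.3771 − 0.6313 = 0.7458.

0.7458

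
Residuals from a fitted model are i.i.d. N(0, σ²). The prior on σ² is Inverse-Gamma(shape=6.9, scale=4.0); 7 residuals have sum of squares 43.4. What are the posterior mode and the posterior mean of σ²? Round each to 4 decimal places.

MAP = 2.2544; posterior mean = 2.7340

Posterior: Inverse-Gamma(shape = 6.9+7/2 = 10.4, scale = 4.0+43.4/2 = 25.7).
Mode = β/(α+1) = 25.7/11.4 = 2.2544.
Mean = β/(α−1) = 25.7/9.4 = 2.7340.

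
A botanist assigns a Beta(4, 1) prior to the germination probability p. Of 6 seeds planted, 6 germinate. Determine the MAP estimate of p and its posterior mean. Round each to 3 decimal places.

p_MAP = 1.000, E[p|data] = 0.909

Posterior: Beta(4+6, 1+0) = Beta(10, 1).
Since β = 1 ≤ 1 and α > 1, the Beta density is monotone increasing on [0,1]; the mode is at 1.
Mean = 10/(10+1) = 0.909.
The mean is pulled below the mode by the posterior's left skew.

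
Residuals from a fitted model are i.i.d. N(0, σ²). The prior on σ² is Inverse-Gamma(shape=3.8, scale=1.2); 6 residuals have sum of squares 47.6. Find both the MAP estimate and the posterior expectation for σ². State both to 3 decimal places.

Posterior: Inverse-Gamma(shape = 3.8+6/2 = 6.8, scale = 1.2+47.6/2 = 25.0).
Mode = β/(α+1) = 25.0/7.8 = 3.205.
Mean = β/(α−1) = 25.0/5.8 = 4.310.
Mean > mode: the posterior has a right tail.

σ²_MAP = 3.205, E[σ²|data] = 4.310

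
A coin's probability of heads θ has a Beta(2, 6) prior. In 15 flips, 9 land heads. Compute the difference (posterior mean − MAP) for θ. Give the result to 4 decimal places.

Posterior: Beta(2+9, 6+6) = Beta(11, 12).
Mode = (11−1)/(11+12−2) = 10/21 = 0.4762.
Mean = 11/(11+12) = 11/23 = 0.4783.
Difference = 0.4783 − 0.4762 = 0.0021.

0.0021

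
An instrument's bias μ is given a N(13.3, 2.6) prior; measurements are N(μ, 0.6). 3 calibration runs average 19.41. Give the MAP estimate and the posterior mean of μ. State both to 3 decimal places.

MAP: 18.974. Posterior mean: 18.974.

Posterior for μ is Normal. Precision-weighted mean: (1/2.6·13.3 + 3/0.6·19.41) / (1/2.6 + 3/0.6) = 18.974.
A Normal posterior is symmetric, so mode = mean.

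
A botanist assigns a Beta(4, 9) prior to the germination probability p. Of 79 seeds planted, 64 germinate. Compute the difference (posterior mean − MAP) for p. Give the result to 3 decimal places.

-0.005

Posterior: Beta(4+64, 9+15) = Beta(68, 24).
Mode = (68−1)/(68+24−2) = 67/90 = 0.744.
Mean = 68/(68+24) = 68/92 = 0.739.
Difference = 0.739 − 0.744 = -0.005.
The mean is pulled below the mode by the posterior's left skew.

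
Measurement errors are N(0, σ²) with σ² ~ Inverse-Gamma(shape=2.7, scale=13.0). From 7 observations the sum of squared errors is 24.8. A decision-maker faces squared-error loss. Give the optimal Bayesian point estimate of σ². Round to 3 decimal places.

4.885

Posterior: Inverse-Gamma(shape = 2.7+7/2 = 6.2, scale = 13.0+24.8/2 = 25.4).
Mode = β/(α+1) = 25.4/7.2 = 3.528.
Mean = β/(α−1) = 25.4/5.2 = 4.885.
Squared-error loss ⇒ the optimal estimator is the posterior mean.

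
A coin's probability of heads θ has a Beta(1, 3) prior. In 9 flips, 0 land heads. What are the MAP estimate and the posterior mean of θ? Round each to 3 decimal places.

Posterior: Beta(1+0, 3+9) = Beta(1, 12).
Since α = 1 ≤ 1 and β > 1, the Beta density is monotone decreasing on [0,1]; the mode is at 0.
Mean = 1/(1+12) = 0.077.

MAP = 0.000; posterior mean = 0.077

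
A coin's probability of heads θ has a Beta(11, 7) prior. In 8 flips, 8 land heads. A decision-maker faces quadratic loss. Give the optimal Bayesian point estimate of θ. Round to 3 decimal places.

Posterior: Beta(11+8, 7+0) = Beta(19, 7).
Mode = (19−1)/(19+7−2) = 18/24 = 0.750.
Mean = 19/(19+7) = 19/26 = 0.731.
Quadratic loss ⇒ the optimal estimator is the posterior mean.

0.731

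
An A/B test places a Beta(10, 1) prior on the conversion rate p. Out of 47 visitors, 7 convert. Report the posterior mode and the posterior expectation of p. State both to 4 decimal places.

posterior mode = 0.2857, posterior expectation = 0.2931

Posterior: Beta(10+7, 1+40) = Beta(17, 41).
Mode = (17−1)/(17+41−2) = 16/56 = 0.2857.
Mean = 17/(17+41) = 17/58 = 0.2931.
Mean > mode: the posterior has a right tail.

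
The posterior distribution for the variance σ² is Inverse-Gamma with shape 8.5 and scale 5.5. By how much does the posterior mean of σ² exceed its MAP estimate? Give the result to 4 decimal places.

Mode = β/(α+1) = 5.5/9.5 = 0.5789.
Mean = β/(α−1) = 5.5/7.5 = 0.7333.
Difference = 0.7333 − 0.5789 = 0.1544.

0.1544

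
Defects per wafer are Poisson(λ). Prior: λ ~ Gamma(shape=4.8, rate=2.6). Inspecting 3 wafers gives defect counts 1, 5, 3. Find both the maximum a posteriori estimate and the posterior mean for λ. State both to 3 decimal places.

Σ counts = 9. Posterior: Gamma(shape = 4.8+9 = 13.8, rate = 2.6+3 = 5.6).
Mode = (α−1)/β = 12.8/5.6 = 2.286.
Mean = α/β = 13.8/5.6 = 2.464.

MAP = 2.286; posterior mean = 2.464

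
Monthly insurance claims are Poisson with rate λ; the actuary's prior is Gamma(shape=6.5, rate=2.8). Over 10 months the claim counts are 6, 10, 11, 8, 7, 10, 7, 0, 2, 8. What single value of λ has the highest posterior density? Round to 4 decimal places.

5.8203

Σ counts = 69. Posterior: Gamma(shape = 6.5+69 = 75.5, rate = 2.8+10 = 12.8).
Mode = (α−1)/β = 74.5/12.8 = 5.8203.
Mean = α/β = 75.5/12.8 = 5.8984.
This is the posterior mode — the MAP estimate.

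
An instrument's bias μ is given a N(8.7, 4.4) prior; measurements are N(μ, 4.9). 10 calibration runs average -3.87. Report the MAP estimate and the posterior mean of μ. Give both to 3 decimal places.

Posterior for μ is Normal. Precision-weighted mean: (1/4.4·8.7 + 10/4.9·-3.87) / (1/4.4 + 10/4.9) = -2.610.
A Normal posterior is symmetric, so mode = mean.

MAP: -2.610. Posterior mean: -2.610.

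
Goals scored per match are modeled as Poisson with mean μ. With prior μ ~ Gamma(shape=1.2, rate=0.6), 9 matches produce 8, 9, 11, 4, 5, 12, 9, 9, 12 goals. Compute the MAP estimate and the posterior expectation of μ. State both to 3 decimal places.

Σ counts = 79. Posterior: Gamma(shape = 1.2+79 = 80.2, rate = 0.6+9 = 9.6).
Mode = (α−1)/β = 79.2/9.6 = 8.250.
Mean = α/β = 80.2/9.6 = 8.354.

μ_MAP = 8.250, E[μ|data] = 8.354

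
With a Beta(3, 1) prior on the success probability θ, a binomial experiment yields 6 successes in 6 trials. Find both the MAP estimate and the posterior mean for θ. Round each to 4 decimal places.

Posterior: Beta(3+6, 1+0) = Beta(9, 1).
Since β = 1 ≤ 1 and α > 1, the Beta density is monotone increasing on [0,1]; the mode is at 1.
Mean = 9/(9+1) = 0.9000.
Mode > mean: the posterior has a left tail.

MAP = 1.0000, posterior mean = 0.9000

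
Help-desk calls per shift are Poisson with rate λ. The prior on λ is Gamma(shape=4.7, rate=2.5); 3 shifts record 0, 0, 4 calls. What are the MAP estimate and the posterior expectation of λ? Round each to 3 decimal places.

Σ counts = 4. Posterior: Gamma(shape = 4.7+4 = 8.7, rate = 2.5+3 = 5.5).
Mode = (α−1)/β = 7.7/5.5 = 1.400.
Mean = α/β = 8.7/5.5 = 1.582.

λ_MAP = 1.400, E[λ|data] = 1.582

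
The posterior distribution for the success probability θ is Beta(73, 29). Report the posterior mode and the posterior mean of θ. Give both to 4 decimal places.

posterior mode = 0.7200, posterior mean = 0.7157

Mode = (73−1)/(73+29−2) = 72/100 = 0.7200.
Mean = 73/(73+29) = 73/102 = 0.7157.
The mean is pulled below the mode by the posterior's left skew.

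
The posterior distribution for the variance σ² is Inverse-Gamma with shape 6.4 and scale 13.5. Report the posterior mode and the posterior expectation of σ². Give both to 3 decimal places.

Mode = β/(α+1) = 13.5/7.4 = 1.824.
Mean = β/(α−1) = 13.5/5.4 = 2.500.

posterior mode = 1.824, posterior expectation = 2.500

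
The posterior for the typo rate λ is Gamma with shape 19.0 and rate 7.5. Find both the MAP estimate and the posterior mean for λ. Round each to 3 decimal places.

Mode = (α−1)/β = 18.0/7.5 = 2.400.
Mean = α/β = 19.0/7.5 = 2.533.
Right-skewed posterior ⇒ mode < mean.

MAP estimate = 2.400, posterior mean = 2.533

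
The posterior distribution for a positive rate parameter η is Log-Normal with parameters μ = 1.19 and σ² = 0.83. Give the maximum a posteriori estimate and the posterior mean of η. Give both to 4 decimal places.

maximum a posteriori estimate = 1.4333, posterior mean = 4.9779

Mode = exp(μ − σ²) = exp(0.36) = 1.4333.
Mean = exp(μ + σ²/2) = exp(1.605) = 4.9779.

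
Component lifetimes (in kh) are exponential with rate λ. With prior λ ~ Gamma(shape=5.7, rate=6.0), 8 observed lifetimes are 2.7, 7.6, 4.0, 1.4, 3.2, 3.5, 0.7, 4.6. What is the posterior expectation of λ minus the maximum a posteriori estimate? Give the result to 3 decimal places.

Σ times = 27.7. Posterior: Gamma(shape = 5.7+8 = 13.7, rate = 6.0+27.7 = 33.7).
Mode = (α−1)/β = 12.7/33.7 = 0.377.
Mean = α/β = 13.7/33.7 = 0.407.
Difference = 0.407 − 0.377 = 0.030.
The posterior is right-skewed, so the mean exceeds the mode.

0.030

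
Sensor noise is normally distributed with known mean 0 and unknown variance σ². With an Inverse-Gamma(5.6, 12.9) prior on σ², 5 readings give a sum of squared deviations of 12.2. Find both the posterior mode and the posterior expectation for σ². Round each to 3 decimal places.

Posterior: Inverse-Gamma(shape = 5.6+5/2 = 8.1, scale = 12.9+12.2/2 = 19.0).
Mode = β/(α+1) = 19.0/9.1 = 2.088.
Mean = β/(α−1) = 19.0/7.1 = 2.676.
Mean > mode: the posterior has a right tail.

MAP: 2.088. Posterior mean: 2.676.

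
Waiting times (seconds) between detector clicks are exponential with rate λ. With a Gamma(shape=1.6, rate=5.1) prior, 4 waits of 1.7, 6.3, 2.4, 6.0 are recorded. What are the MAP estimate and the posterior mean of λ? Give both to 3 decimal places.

Σ times = 16.4. Posterior: Gamma(shape = 1.6+4 = 5.6, rate = 5.1+16.4 = 21.5).
Mode = (α−1)/β = 4.6/21.5 = 0.214.
Mean = α/β = 5.6/21.5 = 0.260.

MAP: 0.214. Posterior mean: 0.260.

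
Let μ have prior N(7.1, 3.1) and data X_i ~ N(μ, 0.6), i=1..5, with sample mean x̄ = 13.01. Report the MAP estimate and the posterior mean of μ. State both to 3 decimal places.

MAP = 12.790, posterior mean = 12.790

Posterior for μ is Normal. Precision-weighted mean: (1/3.1·7.1 + 5/0.6·13.01) / (1/3.1 + 5/0.6) = 12.790.
A Normal posterior is symmetric, so mode = mean.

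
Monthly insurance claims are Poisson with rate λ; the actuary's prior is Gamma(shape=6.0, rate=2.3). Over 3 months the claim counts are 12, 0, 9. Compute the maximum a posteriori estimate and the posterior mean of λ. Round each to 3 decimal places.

Σ counts = 21. Posterior: Gamma(shape = 6.0+21 = 27.0, rate = 2.3+3 = 5.3).
Mode = (α−1)/β = 26.0/5.3 = 4.906.
Mean = α/β = 27.0/5.3 = 5.094.
The posterior is right-skewed, so the mean exceeds the mode.

λ_MAP = 4.906, E[λ|data] = 5.094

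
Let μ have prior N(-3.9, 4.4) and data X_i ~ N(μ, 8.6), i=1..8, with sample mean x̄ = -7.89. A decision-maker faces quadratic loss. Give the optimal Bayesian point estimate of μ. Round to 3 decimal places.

Posterior for μ is Normal. Precision-weighted mean: (1/4.4·-3.9 + 8/8.6·-7.89) / (1/4.4 + 8/8.6) = -7.107.
A Normal posterior is symmetric, so mode = mean.
Quadratic loss ⇒ the optimal estimator is the posterior mean.

-7.107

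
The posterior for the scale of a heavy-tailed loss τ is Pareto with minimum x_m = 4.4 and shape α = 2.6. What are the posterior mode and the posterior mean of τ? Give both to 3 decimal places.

posterior mode = 4.400, posterior mean = 7.150

The Pareto density is strictly decreasing on [x_m, ∞), so the mode is x_m = 4.400.
Mean = α·x_m/(α−1) = 2.6·4.4/1.6 = 7.150.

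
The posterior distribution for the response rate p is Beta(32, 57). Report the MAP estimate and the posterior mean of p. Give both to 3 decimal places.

MAP = 0.356; posterior mean = 0.360

Mode = (32−1)/(32+57−2) = 31/87 = 0.356.
Mean = 32/(32+57) = 32/89 = 0.360.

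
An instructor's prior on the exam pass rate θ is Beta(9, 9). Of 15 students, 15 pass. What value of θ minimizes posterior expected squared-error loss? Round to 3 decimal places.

0.727

Posterior: Beta(9+15, 9+0) = Beta(24, 9).
Mode = (24−1)/(24+9−2) = 23/31 = 0.742.
Mean = 24/(24+9) = 24/33 = 0.727.
Squared-error loss ⇒ the optimal estimator is the posterior mean.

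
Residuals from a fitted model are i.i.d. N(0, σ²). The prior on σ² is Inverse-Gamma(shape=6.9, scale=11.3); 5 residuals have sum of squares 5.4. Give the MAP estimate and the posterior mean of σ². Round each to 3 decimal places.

Posterior: Inverse-Gamma(shape = 6.9+5/2 = 9.4, scale = 11.3+5.4/2 = 14.0).
Mode = β/(α+1) = 14.0/10.4 = 1.346.
Mean = β/(α−1) = 14.0/8.4 = 1.667.
Mean > mode: the posterior has a right tail.

MAP = 1.346; posterior mean = 1.667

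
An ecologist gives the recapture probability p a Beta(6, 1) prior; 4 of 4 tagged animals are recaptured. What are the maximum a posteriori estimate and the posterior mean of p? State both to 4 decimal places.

maximum a posteriori estimate = 1.0000, posterior mean = 0.9091

Posterior: Beta(6+4, 1+0) = Beta(10, 1).
Since β = 1 ≤ 1 and α > 1, the Beta density is monotone increasing on [0,1]; the mode is at 1.
Mean = 10/(10+1) = 0.9091.
The mean is pulled below the mode by the posterior's left skew.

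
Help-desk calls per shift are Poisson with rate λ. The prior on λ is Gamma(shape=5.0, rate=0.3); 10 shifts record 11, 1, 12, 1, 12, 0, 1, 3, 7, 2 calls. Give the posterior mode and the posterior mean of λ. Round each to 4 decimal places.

Σ counts = 50. Posterior: Gamma(shape = 5.0+50 = 55.0, rate = 0.3+10 = 10.3).
Mode = (α−1)/β = 54.0/10.3 = 5.2427.
Mean = α/β = 55.0/10.3 = 5.3398.

MAP: 5.2427. Posterior mean: 5.3398.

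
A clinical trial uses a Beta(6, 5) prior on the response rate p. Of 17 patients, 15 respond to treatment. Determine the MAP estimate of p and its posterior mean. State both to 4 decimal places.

MAP estimate = 0.7692, posterior mean = 0.7500

Posterior: Beta(6+15, 5+2) = Beta(21, 7).
Mode = (21−1)/(21+7−2) = 20/26 = 0.7692.
Mean = 21/(21+7) = 21/28 = 0.7500.
Mode > mean: the posterior has a left tail.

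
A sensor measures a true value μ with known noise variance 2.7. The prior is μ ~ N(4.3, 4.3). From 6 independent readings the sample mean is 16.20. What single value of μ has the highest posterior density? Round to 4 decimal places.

15.0726

Posterior for μ is Normal. Precision-weighted mean: (1/4.3·4.3 + 6/2.7·16.20) / (1/4.3 + 6/2.7) = 15.0726.
A Normal posterior is symmetric, so mode = mean.
This is the posterior mode — the MAP estimate.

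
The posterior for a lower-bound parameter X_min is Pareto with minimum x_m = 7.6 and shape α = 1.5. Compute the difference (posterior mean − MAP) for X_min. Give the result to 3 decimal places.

15.200

The Pareto density is strictly decreasing on [x_m, ∞), so the mode is x_m = 7.600.
Mean = α·x_m/(α−1) = 1.5·7.6/0.5 = 22.800.
Difference = 22.800 − 7.600 = 15.200.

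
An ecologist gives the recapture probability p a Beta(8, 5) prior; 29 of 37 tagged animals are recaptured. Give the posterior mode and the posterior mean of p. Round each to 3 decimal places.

Posterior: Beta(8+29, 5+8) = Beta(37, 13).
Mode = (37−1)/(37+13−2) = 36/48 = 0.750.
Mean = 37/(37+13) = 37/50 = 0.740.

posterior mode = 0.750, posterior mean = 0.740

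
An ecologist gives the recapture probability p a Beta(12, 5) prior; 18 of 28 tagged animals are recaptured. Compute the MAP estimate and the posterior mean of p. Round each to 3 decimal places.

Posterior: Beta(12+18, 5+10) = Beta(30, 15).
Mode = (30−1)/(30+15−2) = 29/43 = 0.674.
Mean = 30/(30+15) = 30/45 = 0.667.
The posterior is left-skewed, so the mode exceeds the mean.

MAP = 0.674; posterior mean = 0.667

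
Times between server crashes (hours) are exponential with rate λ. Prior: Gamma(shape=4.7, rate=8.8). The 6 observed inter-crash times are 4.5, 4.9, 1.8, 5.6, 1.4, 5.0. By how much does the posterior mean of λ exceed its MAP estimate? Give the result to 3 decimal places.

0.031

Σ times = 23.2. Posterior: Gamma(shape = 4.7+6 = 10.7, rate = 8.8+23.2 = 32.0).
Mode = (α−1)/β = 9.7/32.0 = 0.303.
Mean = α/β = 10.7/32.0 = 0.334.
Difference = 0.334 − 0.303 = 0.031.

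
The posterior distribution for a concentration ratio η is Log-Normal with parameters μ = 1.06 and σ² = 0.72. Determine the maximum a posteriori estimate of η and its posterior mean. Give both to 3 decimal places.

Mode = exp(μ − σ²) = exp(0.34) = 1.405.
Mean = exp(μ + σ²/2) = exp(1.420) = 4.137.

η_MAP = 1.405, E[η|data] = 4.137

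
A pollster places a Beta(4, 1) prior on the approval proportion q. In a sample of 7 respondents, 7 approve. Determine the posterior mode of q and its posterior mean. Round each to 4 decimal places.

Posterior: Beta(4+7, 1+0) = Beta(11, 1).
Since β = 1 ≤ 1 and α > 1, the Beta density is monotone increasing on [0,1]; the mode is at 1.
Mean = 11/(11+1) = 0.9167.
Left-skewed posterior ⇒ mean < mode.

MAP = 1.0000, posterior mean = 0.9167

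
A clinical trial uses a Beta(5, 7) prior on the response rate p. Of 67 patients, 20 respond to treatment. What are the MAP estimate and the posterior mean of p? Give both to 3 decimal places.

p_MAP = 0.312, E[p|data] = 0.316

Posterior: Beta(5+20, 7+47) = Beta(25, 54).
Mode = (25−1)/(25+54−2) = 24/77 = 0.312.
Mean = 25/(25+54) = 25/79 = 0.316.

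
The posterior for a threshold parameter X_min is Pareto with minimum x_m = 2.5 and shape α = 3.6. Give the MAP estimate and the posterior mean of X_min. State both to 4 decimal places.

The Pareto density is strictly decreasing on [x_m, ∞), so the mode is x_m = 2.5000.
Mean = α·x_m/(α−1) = 3.6·2.5/2.6 = 3.4615.
Mean > mode: the posterior has a right tail.

MAP estimate = 2.5000, posterior mean = 3.4615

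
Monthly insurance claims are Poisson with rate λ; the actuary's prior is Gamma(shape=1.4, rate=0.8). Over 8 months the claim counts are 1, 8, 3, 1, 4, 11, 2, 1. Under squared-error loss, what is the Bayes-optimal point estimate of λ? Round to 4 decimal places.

Σ counts = 31. Posterior: Gamma(shape = 1.4+31 = 32.4, rate = 0.8+8 = 8.8).
Mode = (α−1)/β = 31.4/8.8 = 3.5682.
Mean = α/β = 32.4/8.8 = 3.6818.
Squared-error loss ⇒ the optimal estimator is the posterior mean.

3.6818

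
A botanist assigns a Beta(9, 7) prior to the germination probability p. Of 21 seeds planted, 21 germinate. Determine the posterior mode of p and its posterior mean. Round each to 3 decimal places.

MAP = 0.829, posterior mean = 0.811

Posterior: Beta(9+21, 7+0) = Beta(30, 7).
Mode = (30−1)/(30+7−2) = 29/35 = 0.829.
Mean = 30/(30+7) = 30/37 = 0.811.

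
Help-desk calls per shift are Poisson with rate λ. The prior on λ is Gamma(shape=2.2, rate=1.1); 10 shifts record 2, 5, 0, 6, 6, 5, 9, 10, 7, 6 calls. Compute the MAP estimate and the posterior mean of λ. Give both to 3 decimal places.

Σ counts = 56. Posterior: Gamma(shape = 2.2+56 = 58.2, rate = 1.1+10 = 11.1).
Mode = (α−1)/β = 57.2/11.1 = 5.153.
Mean = α/β = 58.2/11.1 = 5.243.

MAP = 5.153, posterior mean = 5.243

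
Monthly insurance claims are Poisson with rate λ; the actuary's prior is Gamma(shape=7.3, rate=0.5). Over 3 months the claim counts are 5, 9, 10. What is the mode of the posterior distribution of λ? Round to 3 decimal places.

8.657

Σ counts = 24. Posterior: Gamma(shape = 7.3+24 = 31.3, rate = 0.5+3 = 3.5).
Mode = (α−1)/β = 30.3/3.5 = 8.657.
Mean = α/β = 31.3/3.5 = 8.943.
This is the posterior mode — the MAP estimate.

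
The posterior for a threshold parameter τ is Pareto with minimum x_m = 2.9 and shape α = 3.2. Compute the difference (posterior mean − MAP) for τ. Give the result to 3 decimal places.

1.318

The Pareto density is strictly decreasing on [x_m, ∞), so the mode is x_m = 2.900.
Mean = α·x_m/(α−1) = 3.2·2.9/2.2 = 4.218.
Difference = 4.218 − 2.900 = 1.318.
Right-skewed posterior ⇒ mode < mean.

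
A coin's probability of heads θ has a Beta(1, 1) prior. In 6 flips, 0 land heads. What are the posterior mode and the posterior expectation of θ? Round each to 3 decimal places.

Posterior: Beta(1+0, 1+6) = Beta(1, 7).
Since α = 1 ≤ 1 and β > 1, the Beta density is monotone decreasing on [0,1]; the mode is at 0.
Mean = 1/(1+7) = 0.125.

θ_MAP = 0.000, E[θ|data] = 0.125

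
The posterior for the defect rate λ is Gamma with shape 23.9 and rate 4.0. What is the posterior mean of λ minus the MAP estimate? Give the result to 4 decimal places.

Mode = (α−1)/β = 22.9/4.0 = 5.7250.
Mean = α/β = 23.9/4.0 = 5.9750.
Difference = 5.9750 − 5.7250 = 0.2500.
The posterior is right-skewed, so the mean exceeds the mode.

0.2500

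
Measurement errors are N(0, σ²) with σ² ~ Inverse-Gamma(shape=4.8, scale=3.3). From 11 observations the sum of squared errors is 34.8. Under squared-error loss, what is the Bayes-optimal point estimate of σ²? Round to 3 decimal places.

Posterior: Inverse-Gamma(shape = 4.8+11/2 = 10.3, scale = 3.3+34.8/2 = 20.7).
Mode = β/(α+1) = 20.7/11.3 = 1.832.
Mean = β/(α−1) = 20.7/9.3 = 2.226.
Squared-error loss ⇒ the optimal estimator is the posterior mean.

2.226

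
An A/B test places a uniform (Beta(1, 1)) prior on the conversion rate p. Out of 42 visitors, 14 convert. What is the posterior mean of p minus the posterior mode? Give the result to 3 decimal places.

0.008

Posterior: Beta(1+14, 1+28) = Beta(15, 29).
Mode = (15−1)/(15+29−2) = 14/42 = 0.333.
Mean = 15/(15+29) = 15/44 = 0.341.
Difference = 0.341 − 0.333 = 0.008.
Mean > mode: the posterior has a right tail.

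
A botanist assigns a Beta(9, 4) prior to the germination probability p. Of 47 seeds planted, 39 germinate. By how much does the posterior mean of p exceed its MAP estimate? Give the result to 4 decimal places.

-0.0103

Posterior: Beta(9+39, 4+8) = Beta(48, 12).
Mode = (48−1)/(48+12−2) = 47/58 = 0.8103.
Mean = 48/(48+12) = 48/60 = 0.8000.
Difference = 0.8000 − 0.8103 = -0.0103.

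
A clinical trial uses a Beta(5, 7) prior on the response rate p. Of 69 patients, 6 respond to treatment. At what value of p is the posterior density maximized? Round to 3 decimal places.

Posterior: Beta(5+6, 7+63) = Beta(11, 70).
Mode = (11−1)/(11+70−2) = 10/79 = 0.127.
Mean = 11/(11+70) = 11/81 = 0.136.
This is the posterior mode — the MAP estimate.

0.127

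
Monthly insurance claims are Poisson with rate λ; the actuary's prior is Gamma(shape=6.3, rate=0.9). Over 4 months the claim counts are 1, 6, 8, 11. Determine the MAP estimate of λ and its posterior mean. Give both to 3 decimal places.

MAP = 6.388, posterior mean = 6.592

Σ counts = 26. Posterior: Gamma(shape = 6.3+26 = 32.3, rate = 0.9+4 = 4.9).
Mode = (α−1)/β = 31.3/4.9 = 6.388.
Mean = α/β = 32.3/4.9 = 6.592.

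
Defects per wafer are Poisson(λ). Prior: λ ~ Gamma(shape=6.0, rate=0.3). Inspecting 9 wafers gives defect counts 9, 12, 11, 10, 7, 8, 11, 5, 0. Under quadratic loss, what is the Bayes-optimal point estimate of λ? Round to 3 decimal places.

8.495

Σ counts = 73. Posterior: Gamma(shape = 6.0+73 = 79.0, rate = 0.3+9 = 9.3).
Mode = (α−1)/β = 78.0/9.3 = 8.387.
Mean = α/β = 79.0/9.3 = 8.495.
Quadratic loss ⇒ the optimal estimator is the posterior mean.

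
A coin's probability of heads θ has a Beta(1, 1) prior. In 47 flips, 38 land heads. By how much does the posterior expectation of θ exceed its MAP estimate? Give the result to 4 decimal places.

-0.0126

Posterior: Beta(1+38, 1+9) = Beta(39, 10).
Mode = (39−1)/(39+10−2) = 38/47 = 0.8085.
With a flat prior the MAP equals the MLE, 38/47.
Mean = 39/(39+10) = 39/49 = 0.7959.
Difference = 0.7959 − 0.8085 = -0.0126.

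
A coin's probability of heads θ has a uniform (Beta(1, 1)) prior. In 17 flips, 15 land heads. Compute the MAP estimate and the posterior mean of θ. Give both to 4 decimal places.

MAP = 0.8824, posterior mean = 0.8421

Posterior: Beta(1+15, 1+2) = Beta(16, 3).
Mode = (16−1)/(16+3−2) = 15/17 = 0.8824.
With a flat prior the MAP equals the MLE, 15/17.
Mean = 16/(16+3) = 16/19 = 0.8421.
The posterior is left-skewed, so the mode exceeds the mean.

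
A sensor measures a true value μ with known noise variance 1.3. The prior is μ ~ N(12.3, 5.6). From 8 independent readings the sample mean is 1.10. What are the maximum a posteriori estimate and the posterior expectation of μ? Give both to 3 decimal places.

Posterior for μ is Normal. Precision-weighted mean: (1/5.6·12.3 + 8/1.3·1.10) / (1/5.6 + 8/1.3) = 1.416.
A Normal posterior is symmetric, so mode = mean.

μ_MAP = 1.416, E[μ|data] = 1.416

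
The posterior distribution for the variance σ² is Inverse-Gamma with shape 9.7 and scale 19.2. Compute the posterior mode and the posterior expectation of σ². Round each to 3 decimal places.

posterior mode = 1.794, posterior expectation = 2.207

Mode = β/(α+1) = 19.2/10.7 = 1.794.
Mean = β/(α−1) = 19.2/8.7 = 2.207.
Right-skewed posterior ⇒ mode < mean.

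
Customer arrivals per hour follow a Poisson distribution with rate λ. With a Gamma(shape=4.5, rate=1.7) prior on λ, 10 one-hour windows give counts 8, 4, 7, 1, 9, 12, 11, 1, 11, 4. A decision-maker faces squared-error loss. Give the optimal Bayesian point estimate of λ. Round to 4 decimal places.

Σ counts = 68. Posterior: Gamma(shape = 4.5+68 = 72.5, rate = 1.7+10 = 11.7).
Mode = (α−1)/β = 71.5/11.7 = 6.1111.
Mean = α/β = 72.5/11.7 = 6.1966.
Squared-error loss ⇒ the optimal estimator is the posterior mean.

6.1966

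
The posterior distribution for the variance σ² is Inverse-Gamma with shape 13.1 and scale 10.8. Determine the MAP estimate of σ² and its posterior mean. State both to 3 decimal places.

Mode = β/(α+1) = 10.8/14.1 = 0.766.
Mean = β/(α−1) = 10.8/12.1 = 0.893.
Mean > mode: the posterior has a right tail.

MAP = 0.766, posterior mean = 0.893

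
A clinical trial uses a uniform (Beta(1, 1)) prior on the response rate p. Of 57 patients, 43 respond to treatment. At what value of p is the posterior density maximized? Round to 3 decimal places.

Posterior: Beta(1+43, 1+14) = Beta(44, 15).
Mode = (44−1)/(44+15−2) = 43/57 = 0.754.
With a flat prior the MAP equals the MLE, 43/57.
Mean = 44/(44+15) = 44/59 = 0.746.
This is the posterior mode — the MAP estimate.

0.754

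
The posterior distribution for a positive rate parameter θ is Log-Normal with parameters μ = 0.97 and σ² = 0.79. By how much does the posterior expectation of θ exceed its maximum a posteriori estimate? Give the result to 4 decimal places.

2.7185

Mode = exp(μ − σ²) = exp(0.18) = 1.1972.
Mean = exp(μ + σ²/2) = exp(1.365) = 3.9157.
Difference = 3.9157 − 1.1972 = 2.7185.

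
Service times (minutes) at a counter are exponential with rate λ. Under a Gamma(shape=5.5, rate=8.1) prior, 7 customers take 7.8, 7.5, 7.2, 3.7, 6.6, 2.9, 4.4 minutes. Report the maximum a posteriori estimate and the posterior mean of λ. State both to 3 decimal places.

MAP = 0.239; posterior mean = 0.259

Σ times = 40.1. Posterior: Gamma(shape = 5.5+7 = 12.5, rate = 8.1+40.1 = 48.2).
Mode = (α−1)/β = 11.5/48.2 = 0.239.
Mean = α/β = 12.5/48.2 = 0.259.
The posterior is right-skewed, so the mean exceeds the mode.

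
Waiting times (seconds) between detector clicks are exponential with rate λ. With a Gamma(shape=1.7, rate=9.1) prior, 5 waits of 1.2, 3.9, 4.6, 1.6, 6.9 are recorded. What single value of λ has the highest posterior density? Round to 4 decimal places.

0.2088

Σ times = 18.2. Posterior: Gamma(shape = 1.7+5 = 6.7, rate = 9.1+18.2 = 27.3).
Mode = (α−1)/β = 5.7/27.3 = 0.2088.
Mean = α/β = 6.7/27.3 = 0.2454.
This is the posterior mode — the MAP estimate.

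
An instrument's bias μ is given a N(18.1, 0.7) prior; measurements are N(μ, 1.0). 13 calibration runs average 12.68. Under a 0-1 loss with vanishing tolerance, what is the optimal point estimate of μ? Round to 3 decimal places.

Posterior for μ is Normal. Precision-weighted mean: (1/0.7·18.1 + 13/1.0·12.68) / (1/0.7 + 13/1.0) = 13.217.
A Normal posterior is symmetric, so mode = mean.
This is the posterior mode — the MAP estimate.

13.217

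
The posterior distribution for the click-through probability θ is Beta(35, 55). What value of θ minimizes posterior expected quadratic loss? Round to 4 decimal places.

Mode = (35−1)/(35+55−2) = 34/88 = 0.3864.
Mean = 35/(35+55) = 35/90 = 0.3889.
Quadratic loss ⇒ the optimal estimator is the posterior mean.

0.3889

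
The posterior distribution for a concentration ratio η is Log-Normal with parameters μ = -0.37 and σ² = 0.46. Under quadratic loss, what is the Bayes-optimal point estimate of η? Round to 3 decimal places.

0.869

Mode = exp(μ − σ²) = exp(-0.83) = 0.436.
Mean = exp(μ + σ²/2) = exp(-0.140) = 0.869.
Quadratic loss ⇒ the optimal estimator is the posterior mean.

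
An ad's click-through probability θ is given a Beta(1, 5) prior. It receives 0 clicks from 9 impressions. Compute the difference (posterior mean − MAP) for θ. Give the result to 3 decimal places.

0.067

Posterior: Beta(1+0, 5+9) = Beta(1, 14).
Since α = 1 ≤ 1 and β > 1, the Beta density is monotone decreasing on [0,1]; the mode is at 0.
Mean = 1/(1+14) = 0.067.
Difference = 0.067 − 0.000 = 0.067.
Mean > mode: the posterior has a right tail.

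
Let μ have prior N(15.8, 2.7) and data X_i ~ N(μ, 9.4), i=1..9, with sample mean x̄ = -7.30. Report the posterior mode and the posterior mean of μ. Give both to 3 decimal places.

Posterior for μ is Normal. Precision-weighted mean: (1/2.7·15.8 + 9/9.4·-7.30) / (1/2.7 + 9/9.4) = -0.857.
A Normal posterior is symmetric, so mode = mean.

MAP = -0.857; posterior mean = -0.857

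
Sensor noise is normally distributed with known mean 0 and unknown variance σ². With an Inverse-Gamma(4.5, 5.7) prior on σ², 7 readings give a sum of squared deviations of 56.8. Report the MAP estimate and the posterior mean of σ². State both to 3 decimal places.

MAP = 3.789; posterior mean = 4.871

Posterior: Inverse-Gamma(shape = 4.5+7/2 = 8.0, scale = 5.7+56.8/2 = 34.1).
Mode = β/(α+1) = 34.1/9.0 = 3.789.
Mean = β/(α−1) = 34.1/7.0 = 4.871.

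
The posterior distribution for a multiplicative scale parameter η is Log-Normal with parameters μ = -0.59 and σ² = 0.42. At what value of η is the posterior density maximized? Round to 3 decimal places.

0.364

Mode = exp(μ − σ²) = exp(-1.01) = 0.364.
Mean = exp(μ + σ²/2) = exp(-0.380) = 0.684.
This is the posterior mode — the MAP estimate.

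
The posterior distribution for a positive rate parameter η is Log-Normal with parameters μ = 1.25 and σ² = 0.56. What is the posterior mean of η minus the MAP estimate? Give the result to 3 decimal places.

Mode = exp(μ − σ²) = exp(0.69) = 1.994.
Mean = exp(μ + σ²/2) = exp(1.530) = 4.618.
Difference = 4.618 − 1.994 = 2.624.

2.624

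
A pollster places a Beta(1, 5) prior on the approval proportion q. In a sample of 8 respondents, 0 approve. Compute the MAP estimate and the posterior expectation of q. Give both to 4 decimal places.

q_MAP = 0.0000, E[q|data] = 0.0714

Posterior: Beta(1+0, 5+8) = Beta(1, 13).
Since α = 1 ≤ 1 and β > 1, the Beta density is monotone decreasing on [0,1]; the mode is at 0.
Mean = 1/(1+13) = 0.0714.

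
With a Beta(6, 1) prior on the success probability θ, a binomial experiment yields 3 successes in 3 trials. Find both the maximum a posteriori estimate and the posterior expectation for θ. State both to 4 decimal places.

Posterior: Beta(6+3, 1+0) = Beta(9, 1).
Since β = 1 ≤ 1 and α > 1, the Beta density is monotone increasing on [0,1]; the mode is at 1.
Mean = 9/(9+1) = 0.9000.
The mean is pulled below the mode by the posterior's left skew.

θ_MAP = 1.0000, E[θ|data] = 0.9000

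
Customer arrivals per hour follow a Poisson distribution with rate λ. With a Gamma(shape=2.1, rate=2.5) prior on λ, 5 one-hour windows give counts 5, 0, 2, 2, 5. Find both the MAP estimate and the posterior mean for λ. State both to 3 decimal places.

Σ counts = 14. Posterior: Gamma(shape = 2.1+14 = 16.1, rate = 2.5+5 = 7.5).
Mode = (α−1)/β = 15.1/7.5 = 2.013.
Mean = α/β = 16.1/7.5 = 2.147.

λ_MAP = 2.013, E[λ|data] = 2.147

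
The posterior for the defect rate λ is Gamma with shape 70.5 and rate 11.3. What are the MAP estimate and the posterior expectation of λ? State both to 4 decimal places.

Mode = (α−1)/β = 69.5/11.3 = 6.1504.
Mean = α/β = 70.5/11.3 = 6.2389.
The posterior is right-skewed, so the mean exceeds the mode.

λ_MAP = 6.1504, E[λ|data] = 6.2389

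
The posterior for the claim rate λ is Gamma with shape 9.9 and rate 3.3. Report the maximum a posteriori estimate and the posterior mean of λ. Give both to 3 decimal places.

Mode = (α−1)/β = 8.9/3.3 = 2.697.
Mean = α/β = 9.9/3.3 = 3.000.

MAP = 2.697; posterior mean = 3.000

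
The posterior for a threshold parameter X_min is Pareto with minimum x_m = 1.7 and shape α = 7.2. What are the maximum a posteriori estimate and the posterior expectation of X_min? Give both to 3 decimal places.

MAP: 1.700. Posterior mean: 1.974.

The Pareto density is strictly decreasing on [x_m, ∞), so the mode is x_m = 1.700.
Mean = α·x_m/(α−1) = 7.2·1.7/6.2 = 1.974.
The posterior is right-skewed, so the mean exceeds the mode.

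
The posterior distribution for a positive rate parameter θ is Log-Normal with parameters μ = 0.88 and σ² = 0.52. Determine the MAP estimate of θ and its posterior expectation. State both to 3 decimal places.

MAP = 1.433; posterior mean = 3.127

Mode = exp(μ − σ²) = exp(0.36) = 1.433.
Mean = exp(μ + σ²/2) = exp(1.140) = 3.127.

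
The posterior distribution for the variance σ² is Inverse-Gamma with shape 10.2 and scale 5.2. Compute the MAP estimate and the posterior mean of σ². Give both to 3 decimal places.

Mode = β/(α+1) = 5.2/11.2 = 0.464.
Mean = β/(α−1) = 5.2/9.2 = 0.565.

MAP: 0.464. Posterior mean: 0.565.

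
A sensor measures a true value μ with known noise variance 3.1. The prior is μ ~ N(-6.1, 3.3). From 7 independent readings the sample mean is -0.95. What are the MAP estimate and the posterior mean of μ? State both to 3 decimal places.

Posterior for μ is Normal. Precision-weighted mean: (1/3.3·-6.1 + 7/3.1·-0.95) / (1/3.3 + 7/3.1) = -1.559.
A Normal posterior is symmetric, so mode = mean.

MAP = -1.559; posterior mean = -1.559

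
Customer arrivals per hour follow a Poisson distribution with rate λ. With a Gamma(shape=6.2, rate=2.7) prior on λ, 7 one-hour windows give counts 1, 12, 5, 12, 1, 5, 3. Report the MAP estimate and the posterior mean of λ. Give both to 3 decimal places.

Σ counts = 39. Posterior: Gamma(shape = 6.2+39 = 45.2, rate = 2.7+7 = 9.7).
Mode = (α−1)/β = 44.2/9.7 = 4.557.
Mean = α/β = 45.2/9.7 = 4.660.
The posterior is right-skewed, so the mean exceeds the mode.

λ_MAP = 4.557, E[λ|data] = 4.660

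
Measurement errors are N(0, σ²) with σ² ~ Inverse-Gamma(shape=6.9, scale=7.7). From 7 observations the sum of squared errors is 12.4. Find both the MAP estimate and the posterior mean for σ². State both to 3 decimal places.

MAP: 1.219. Posterior mean: 1.479.

Posterior: Inverse-Gamma(shape = 6.9+7/2 = 10.4, scale = 7.7+12.4/2 = 13.9).
Mode = β/(α+1) = 13.9/11.4 = 1.219.
Mean = β/(α−1) = 13.9/9.4 = 1.479.
Right-skewed posterior ⇒ mode < mean.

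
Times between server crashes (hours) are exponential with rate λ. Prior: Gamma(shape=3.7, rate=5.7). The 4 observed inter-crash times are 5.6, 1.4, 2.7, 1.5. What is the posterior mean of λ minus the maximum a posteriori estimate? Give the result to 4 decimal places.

Σ times = 11.2. Posterior: Gamma(shape = 3.7+4 = 7.7, rate = 5.7+11.2 = 16.9).
Mode = (α−1)/β = 6.7/16.9 = 0.3964.
Mean = α/β = 7.7/16.9 = 0.4556.
Difference = 0.4556 − 0.3964 = 0.0592.

0.0592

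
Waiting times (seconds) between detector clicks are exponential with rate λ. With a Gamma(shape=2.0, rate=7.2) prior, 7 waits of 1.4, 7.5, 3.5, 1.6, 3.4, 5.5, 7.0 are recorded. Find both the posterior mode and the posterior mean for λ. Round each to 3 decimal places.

MAP = 0.216; posterior mean = 0.243

Σ times = 29.9. Posterior: Gamma(shape = 2.0+7 = 9.0, rate = 7.2+29.9 = 37.1).
Mode = (α−1)/β = 8.0/37.1 = 0.216.
Mean = α/β = 9.0/37.1 = 0.243.
The mean is pulled above the mode by the posterior's right skew.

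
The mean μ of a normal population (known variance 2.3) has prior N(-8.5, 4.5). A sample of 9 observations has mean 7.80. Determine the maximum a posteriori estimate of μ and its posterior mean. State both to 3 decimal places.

MAP = 6.924, posterior mean = 6.924

Posterior for μ is Normal. Precision-weighted mean: (1/4.5·-8.5 + 9/2.3·7.80) / (1/4.5 + 9/2.3) = 6.924.
A Normal posterior is symmetric, so mode = mean.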